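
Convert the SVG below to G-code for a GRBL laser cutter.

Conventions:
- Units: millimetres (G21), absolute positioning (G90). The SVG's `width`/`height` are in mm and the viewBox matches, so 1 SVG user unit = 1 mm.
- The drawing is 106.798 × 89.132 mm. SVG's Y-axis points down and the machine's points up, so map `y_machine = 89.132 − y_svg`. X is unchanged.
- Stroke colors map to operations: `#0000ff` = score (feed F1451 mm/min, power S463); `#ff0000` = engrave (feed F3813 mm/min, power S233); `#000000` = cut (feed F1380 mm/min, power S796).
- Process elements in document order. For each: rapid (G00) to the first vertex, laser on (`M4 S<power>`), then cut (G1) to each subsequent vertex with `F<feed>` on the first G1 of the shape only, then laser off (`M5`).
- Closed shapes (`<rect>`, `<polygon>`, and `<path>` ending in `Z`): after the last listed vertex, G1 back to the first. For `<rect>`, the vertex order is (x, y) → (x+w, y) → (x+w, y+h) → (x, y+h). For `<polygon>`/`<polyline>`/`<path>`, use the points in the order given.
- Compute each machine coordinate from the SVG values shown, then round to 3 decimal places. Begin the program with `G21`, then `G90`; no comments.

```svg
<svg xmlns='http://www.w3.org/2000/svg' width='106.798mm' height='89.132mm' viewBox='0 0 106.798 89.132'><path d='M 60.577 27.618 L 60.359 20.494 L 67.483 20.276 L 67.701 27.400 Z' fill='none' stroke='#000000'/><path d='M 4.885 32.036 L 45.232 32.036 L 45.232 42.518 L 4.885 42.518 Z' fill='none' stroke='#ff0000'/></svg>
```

G21
G90
G00 X60.577 Y61.514
M4 S796
G1 X60.359 Y68.638 F1380
G1 X67.483 Y68.856
G1 X67.701 Y61.732
G1 X60.577 Y61.514
M5
G00 X4.885 Y57.096
M4 S233
G1 X45.232 Y57.096 F3813
G1 X45.232 Y46.614
G1 X4.885 Y46.614
G1 X4.885 Y57.096
M5

1 u = 1 mm; y_m = 89.132 − y.

[1] `<path>` regular polygon, #000000→cut S796 F1380: (60.577,61.514) → (60.359,68.638) → (67.483,68.856) → (67.701,61.732) → (60.577,61.514) (closed)

[2] `<path>` rectangle, #ff0000→engrave S233 F3813: (4.885,57.096) → (45.232,57.096) → (45.232,46.614) → (4.885,46.614) → (4.885,57.096) (closed)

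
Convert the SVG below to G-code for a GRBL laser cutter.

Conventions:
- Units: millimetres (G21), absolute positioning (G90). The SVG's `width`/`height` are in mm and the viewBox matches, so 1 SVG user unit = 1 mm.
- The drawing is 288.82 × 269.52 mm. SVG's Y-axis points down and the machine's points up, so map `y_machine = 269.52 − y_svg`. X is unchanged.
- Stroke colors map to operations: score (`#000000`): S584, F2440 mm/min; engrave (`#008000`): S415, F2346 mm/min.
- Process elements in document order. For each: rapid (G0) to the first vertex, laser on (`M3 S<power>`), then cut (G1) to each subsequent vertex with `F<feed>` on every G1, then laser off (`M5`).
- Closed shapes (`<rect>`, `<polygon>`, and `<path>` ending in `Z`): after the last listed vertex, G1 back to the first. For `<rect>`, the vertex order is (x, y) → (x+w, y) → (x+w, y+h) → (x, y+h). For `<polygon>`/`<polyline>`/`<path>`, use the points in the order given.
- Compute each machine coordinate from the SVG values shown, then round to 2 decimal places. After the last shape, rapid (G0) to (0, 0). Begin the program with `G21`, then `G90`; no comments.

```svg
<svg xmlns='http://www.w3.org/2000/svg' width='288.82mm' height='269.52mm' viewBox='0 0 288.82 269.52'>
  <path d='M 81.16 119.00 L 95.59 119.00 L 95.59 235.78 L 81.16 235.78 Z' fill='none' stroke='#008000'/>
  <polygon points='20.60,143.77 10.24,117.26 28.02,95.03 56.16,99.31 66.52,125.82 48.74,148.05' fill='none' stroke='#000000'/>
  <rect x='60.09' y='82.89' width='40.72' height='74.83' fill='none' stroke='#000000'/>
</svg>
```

Since the viewBox matches the mm dimensions, user units are millimetres directly. The only transform is the Y-flip y_m = 269.52 − y_svg.

Shape 1 is a rectangle drawn with `<path>`. Its stroke #008000 means engrave at S415, F2346. After flipping Y the toolpath is (81.16,150.52) → (95.59,150.52) → (95.59,33.74) → (81.16,33.74) → (81.16,150.52), returning to the start.

Shape 2 is a regular polygon drawn with `<polygon>`. Its stroke #000000 means score at S584, F2440. After flipping Y the toolpath is (20.60,125.75) → (10.24,152.26) → (28.02,174.49) → (56.16,170.21) → (66.52,143.70) → (48.74,121.47) → (20.60,125.75), returning to the start.

Shape 3 is a rectangle drawn with `<rect>`. Its stroke #000000 means score at S584, F2440. After flipping Y the toolpath is (60.09,186.63) → (100.81,186.63) → (100.81,111.80) → (60.09,111.80) → (60.09,186.63), returning to the start.

G21
G90
G0 X81.16 Y150.52
M3 S415
G1 X95.59 Y150.52 F2346
G1 X95.59 Y33.74 F2346
G1 X81.16 Y33.74 F2346
G1 X81.16 Y150.52 F2346
M5
G0 X20.60 Y125.75
M3 S584
G1 X10.24 Y152.26 F2440
G1 X28.02 Y174.49 F2440
G1 X56.16 Y170.21 F2440
G1 X66.52 Y143.70 F2440
G1 X48.74 Y121.47 F2440
G1 X20.60 Y125.75 F2440
M5
G0 X60.09 Y186.63
M3 S584
G1 X100.81 Y186.63 F2440
G1 X100.81 Y111.80 F2440
G1 X60.09 Y111.80 F2440
G1 X60.09 Y186.63 F2440
M5
G0 X0.00 Y0.00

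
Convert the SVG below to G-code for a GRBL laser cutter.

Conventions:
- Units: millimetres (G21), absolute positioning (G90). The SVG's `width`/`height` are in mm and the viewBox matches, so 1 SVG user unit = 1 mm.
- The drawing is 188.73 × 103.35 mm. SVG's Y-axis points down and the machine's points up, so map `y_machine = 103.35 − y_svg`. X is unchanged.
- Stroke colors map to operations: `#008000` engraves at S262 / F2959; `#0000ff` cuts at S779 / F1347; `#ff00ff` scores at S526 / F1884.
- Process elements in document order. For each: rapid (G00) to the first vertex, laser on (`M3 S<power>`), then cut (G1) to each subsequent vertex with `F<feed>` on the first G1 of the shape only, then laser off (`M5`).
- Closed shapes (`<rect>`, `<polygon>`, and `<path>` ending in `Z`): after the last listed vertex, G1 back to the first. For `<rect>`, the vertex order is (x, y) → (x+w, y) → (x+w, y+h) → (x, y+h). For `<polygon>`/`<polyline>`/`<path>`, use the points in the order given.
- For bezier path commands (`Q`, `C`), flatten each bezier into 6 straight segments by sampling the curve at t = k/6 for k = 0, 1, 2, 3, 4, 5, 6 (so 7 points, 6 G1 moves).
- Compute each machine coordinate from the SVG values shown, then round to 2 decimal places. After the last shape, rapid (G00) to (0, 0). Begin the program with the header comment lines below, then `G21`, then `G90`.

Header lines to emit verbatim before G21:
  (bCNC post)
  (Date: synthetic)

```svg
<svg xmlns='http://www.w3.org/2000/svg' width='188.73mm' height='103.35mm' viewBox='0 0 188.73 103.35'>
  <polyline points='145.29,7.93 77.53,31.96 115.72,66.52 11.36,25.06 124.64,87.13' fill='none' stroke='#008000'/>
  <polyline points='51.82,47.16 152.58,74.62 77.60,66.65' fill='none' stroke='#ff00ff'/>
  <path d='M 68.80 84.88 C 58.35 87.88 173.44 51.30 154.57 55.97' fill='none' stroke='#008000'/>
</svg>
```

Since the viewBox matches the mm dimensions, user units are millimetres directly. The only transform is the Y-flip y_m = 103.35 − y_svg.

Shape 1 is a open polyline drawn with `<polyline>`. Its stroke #008000 means engrave at S262, F2959. After flipping Y the toolpath is (145.29,95.42) → (77.53,71.39) → (115.72,36.83) → (11.36,78.29) → (124.64,16.22).

Shape 2 is a open polyline drawn with `<polyline>`. Its stroke #ff00ff means score at S526, F1884. After flipping Y the toolpath is (51.82,56.19) → (152.58,28.73) → (77.60,36.70).

Shape 3 is a cubic bezier drawn with `<path>`. Its stroke #008000 means engrave at S262, F2959. After flipping Y the toolpath is (68.80,18.47) → (72.84,19.89) → (90.59,25.67) → (114.84,33.55) → (138.40,41.29) → (154.04,46.65) → (154.57,47.38).

(bCNC post)
(Date: synthetic)
G21
G90
G00 X145.29 Y95.42
M3 S262
G1 X77.53 Y71.39 F2959
G1 X115.72 Y36.83
G1 X11.36 Y78.29
G1 X124.64 Y16.22
M5
G00 X51.82 Y56.19
M3 S526
G1 X152.58 Y28.73 F1884
G1 X77.60 Y36.70
M5
G00 X68.80 Y18.47
M3 S262
G1 X72.84 Y19.89 F2959
G1 X90.59 Y25.67
G1 X114.84 Y33.55
G1 X138.40 Y41.29
G1 X154.04 Y46.65
G1 X154.57 Y47.38
M5
G00 X0.00 Y0.00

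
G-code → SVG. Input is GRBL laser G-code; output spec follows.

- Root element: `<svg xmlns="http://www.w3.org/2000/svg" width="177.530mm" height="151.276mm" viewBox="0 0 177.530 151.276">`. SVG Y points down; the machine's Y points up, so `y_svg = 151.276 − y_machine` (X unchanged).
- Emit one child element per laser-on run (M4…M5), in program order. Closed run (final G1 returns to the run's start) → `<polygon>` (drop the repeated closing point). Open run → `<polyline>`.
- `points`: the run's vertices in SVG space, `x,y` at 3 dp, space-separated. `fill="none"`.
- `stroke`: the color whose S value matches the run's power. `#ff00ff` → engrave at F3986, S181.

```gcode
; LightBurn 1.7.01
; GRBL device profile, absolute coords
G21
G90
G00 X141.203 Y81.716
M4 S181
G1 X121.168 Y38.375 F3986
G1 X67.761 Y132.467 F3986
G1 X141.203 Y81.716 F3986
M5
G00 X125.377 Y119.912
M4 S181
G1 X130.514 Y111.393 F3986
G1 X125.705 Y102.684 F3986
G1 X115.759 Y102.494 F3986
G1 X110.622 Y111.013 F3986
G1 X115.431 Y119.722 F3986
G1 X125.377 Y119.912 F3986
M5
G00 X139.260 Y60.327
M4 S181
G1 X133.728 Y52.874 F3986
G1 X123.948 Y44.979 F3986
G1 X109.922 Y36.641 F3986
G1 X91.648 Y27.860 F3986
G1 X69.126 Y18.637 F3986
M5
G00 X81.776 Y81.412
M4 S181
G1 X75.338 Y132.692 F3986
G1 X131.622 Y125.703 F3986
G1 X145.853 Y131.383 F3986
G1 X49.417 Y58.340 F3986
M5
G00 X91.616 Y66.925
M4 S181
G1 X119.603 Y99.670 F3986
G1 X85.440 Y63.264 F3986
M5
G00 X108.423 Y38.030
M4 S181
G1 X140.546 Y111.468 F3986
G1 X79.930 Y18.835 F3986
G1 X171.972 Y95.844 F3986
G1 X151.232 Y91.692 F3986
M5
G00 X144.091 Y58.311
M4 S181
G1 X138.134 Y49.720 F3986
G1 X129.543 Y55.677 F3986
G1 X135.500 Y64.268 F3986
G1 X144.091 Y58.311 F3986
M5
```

Each laser-on run becomes one SVG element. Flip Y back into SVG space with y_svg = 151.276 − y_machine. Every run uses S181, so all elements get stroke `#ff00ff` (engrave).

Run 1: The run returns to its start, so emit a `<polygon>` with points (Y-flipped): 141.203,69.560 121.168,112.901 67.761,18.809.

Run 2: The run returns to its start, so emit a `<polygon>` with points (Y-flipped): 125.377,31.364 130.514,39.883 125.705,48.592 115.759,48.782 110.622,40.263 115.431,31.554.

Run 3: The run is open, so emit a `<polyline>` with points (Y-flipped): 139.260,90.949 133.728,98.402 123.948,106.297 109.922,114.635 91.648,123.416 69.126,132.639.

Run 4: The run is open, so emit a `<polyline>` with points (Y-flipped): 81.776,69.864 75.338,18.584 131.622,25.573 145.853,19.893 49.417,92.936.

Run 5: The run is open, so emit a `<polyline>` with points (Y-flipped): 91.616,84.351 119.603,51.606 85.440,88.012.

Run 6: The run is open, so emit a `<polyline>` with points (Y-flipped): 108.423,113.246 140.546,39.808 79.930,132.441 171.972,55.432 151.232,59.584.

Run 7: The run returns to its start, so emit a `<polygon>` with points (Y-flipped): 144.091,92.965 138.134,101.556 129.543,95.599 135.500,87.008.

<svg xmlns="http://www.w3.org/2000/svg" width="177.530mm" height="151.276mm" viewBox="0 0 177.530 151.276">
  <polygon points="141.203,69.560 121.168,112.901 67.761,18.809" fill="none" stroke="#ff00ff"/>
  <polygon points="125.377,31.364 130.514,39.883 125.705,48.592 115.759,48.782 110.622,40.263 115.431,31.554" fill="none" stroke="#ff00ff"/>
  <polyline points="139.260,90.949 133.728,98.402 123.948,106.297 109.922,114.635 91.648,123.416 69.126,132.639" fill="none" stroke="#ff00ff"/>
  <polyline points="81.776,69.864 75.338,18.584 131.622,25.573 145.853,19.893 49.417,92.936" fill="none" stroke="#ff00ff"/>
  <polyline points="91.616,84.351 119.603,51.606 85.440,88.012" fill="none" stroke="#ff00ff"/>
  <polyline points="108.423,113.246 140.546,39.808 79.930,132.441 171.972,55.432 151.232,59.584" fill="none" stroke="#ff00ff"/>
  <polygon points="144.091,92.965 138.134,101.556 129.543,95.599 135.500,87.008" fill="none" stroke="#ff00ff"/>
</svg>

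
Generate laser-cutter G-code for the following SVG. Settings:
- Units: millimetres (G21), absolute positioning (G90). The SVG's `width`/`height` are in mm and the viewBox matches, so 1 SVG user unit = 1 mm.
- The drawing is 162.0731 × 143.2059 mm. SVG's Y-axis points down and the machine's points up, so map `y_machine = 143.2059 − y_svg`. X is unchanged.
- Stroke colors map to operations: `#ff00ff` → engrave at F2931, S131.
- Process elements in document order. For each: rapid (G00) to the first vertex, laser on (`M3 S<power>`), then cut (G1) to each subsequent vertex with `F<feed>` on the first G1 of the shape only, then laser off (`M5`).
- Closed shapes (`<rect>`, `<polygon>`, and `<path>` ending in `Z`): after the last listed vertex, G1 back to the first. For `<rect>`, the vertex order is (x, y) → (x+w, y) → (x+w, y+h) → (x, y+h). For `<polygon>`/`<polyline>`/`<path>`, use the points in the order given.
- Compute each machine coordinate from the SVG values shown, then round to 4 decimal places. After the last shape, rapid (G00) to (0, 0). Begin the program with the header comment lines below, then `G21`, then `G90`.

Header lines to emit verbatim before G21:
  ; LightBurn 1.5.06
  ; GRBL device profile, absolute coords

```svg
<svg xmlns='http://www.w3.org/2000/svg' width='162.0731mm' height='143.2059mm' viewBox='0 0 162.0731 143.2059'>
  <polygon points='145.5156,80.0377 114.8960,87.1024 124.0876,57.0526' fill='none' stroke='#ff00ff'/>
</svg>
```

; LightBurn 1.5.06
; GRBL device profile, absolute coords
G21
G90
G00 X145.5156 Y63.1682
M3 S131
G1 X114.8960 Y56.1035 F2931
G1 X124.0876 Y86.1533
G1 X145.5156 Y63.1682
M5
G00 X0.0000 Y0.0000

Since the viewBox matches the mm dimensions, user units are millimetres directly. The only transform is the Y-flip y_m = 143.2059 − y_svg.

Shape 1 is a regular polygon drawn with `<polygon>`. Its stroke #ff00ff means engrave at S131, F2931. After flipping Y the toolpath is (145.5156,63.1682) → (114.8960,56.1035) → (124.0876,86.1533) → (145.5156,63.1682), returning to the start.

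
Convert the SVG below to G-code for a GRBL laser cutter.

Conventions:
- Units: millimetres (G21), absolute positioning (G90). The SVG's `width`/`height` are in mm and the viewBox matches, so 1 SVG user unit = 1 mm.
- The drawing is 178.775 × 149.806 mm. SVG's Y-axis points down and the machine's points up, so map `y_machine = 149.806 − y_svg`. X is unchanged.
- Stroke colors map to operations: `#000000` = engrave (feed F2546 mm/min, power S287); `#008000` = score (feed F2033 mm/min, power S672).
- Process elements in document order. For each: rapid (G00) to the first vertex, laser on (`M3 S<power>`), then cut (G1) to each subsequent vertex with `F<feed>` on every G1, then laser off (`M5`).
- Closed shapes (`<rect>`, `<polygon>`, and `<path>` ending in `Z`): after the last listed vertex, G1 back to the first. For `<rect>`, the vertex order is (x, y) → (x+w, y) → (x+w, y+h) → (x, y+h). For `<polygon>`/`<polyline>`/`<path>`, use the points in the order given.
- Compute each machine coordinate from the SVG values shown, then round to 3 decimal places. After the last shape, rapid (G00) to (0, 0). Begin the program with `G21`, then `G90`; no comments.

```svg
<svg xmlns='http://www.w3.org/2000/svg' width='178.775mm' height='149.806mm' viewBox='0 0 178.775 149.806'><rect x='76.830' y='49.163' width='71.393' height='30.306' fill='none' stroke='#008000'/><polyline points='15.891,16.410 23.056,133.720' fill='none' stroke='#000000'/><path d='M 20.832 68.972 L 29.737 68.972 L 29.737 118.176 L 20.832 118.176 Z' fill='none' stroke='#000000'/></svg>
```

G21
G90
G00 X76.830 Y100.643
M3 S672
G1 X148.223 Y100.643 F2033
G1 X148.223 Y70.337 F2033
G1 X76.830 Y70.337 F2033
G1 X76.830 Y100.643 F2033
M5
G00 X15.891 Y133.396
M3 S287
G1 X23.056 Y16.086 F2546
M5
G00 X20.832 Y80.834
M3 S287
G1 X29.737 Y80.834 F2546
G1 X29.737 Y31.630 F2546
G1 X20.832 Y31.630 F2546
G1 X20.832 Y80.834 F2546
M5
G00 X0.000 Y0.000

viewBox `0 0 178.775 149.806` with mm width/height → 1 unit = 1 mm. Flip: y_m = 149.806 − y_svg.

**Shape 1** — `<rect>` rectangle, stroke `#008000` → score (S672, F2033). Machine vertices: (76.830,100.643) → (148.223,100.643) → (148.223,70.337) → (76.830,70.337) → (76.830,100.643). Closed: final G1 returns to the first vertex.

**Shape 2** — `<polyline>` line segment, stroke `#000000` → engrave (S287, F2546). Machine vertices: (15.891,133.396) → (23.056,16.086). Open path.

**Shape 3** — `<path>` rectangle, stroke `#000000` → engrave (S287, F2546). Machine vertices: (20.832,80.834) → (29.737,80.834) → (29.737,31.630) → (20.832,31.630) → (20.832,80.834). Closed: final G1 returns to the first vertex.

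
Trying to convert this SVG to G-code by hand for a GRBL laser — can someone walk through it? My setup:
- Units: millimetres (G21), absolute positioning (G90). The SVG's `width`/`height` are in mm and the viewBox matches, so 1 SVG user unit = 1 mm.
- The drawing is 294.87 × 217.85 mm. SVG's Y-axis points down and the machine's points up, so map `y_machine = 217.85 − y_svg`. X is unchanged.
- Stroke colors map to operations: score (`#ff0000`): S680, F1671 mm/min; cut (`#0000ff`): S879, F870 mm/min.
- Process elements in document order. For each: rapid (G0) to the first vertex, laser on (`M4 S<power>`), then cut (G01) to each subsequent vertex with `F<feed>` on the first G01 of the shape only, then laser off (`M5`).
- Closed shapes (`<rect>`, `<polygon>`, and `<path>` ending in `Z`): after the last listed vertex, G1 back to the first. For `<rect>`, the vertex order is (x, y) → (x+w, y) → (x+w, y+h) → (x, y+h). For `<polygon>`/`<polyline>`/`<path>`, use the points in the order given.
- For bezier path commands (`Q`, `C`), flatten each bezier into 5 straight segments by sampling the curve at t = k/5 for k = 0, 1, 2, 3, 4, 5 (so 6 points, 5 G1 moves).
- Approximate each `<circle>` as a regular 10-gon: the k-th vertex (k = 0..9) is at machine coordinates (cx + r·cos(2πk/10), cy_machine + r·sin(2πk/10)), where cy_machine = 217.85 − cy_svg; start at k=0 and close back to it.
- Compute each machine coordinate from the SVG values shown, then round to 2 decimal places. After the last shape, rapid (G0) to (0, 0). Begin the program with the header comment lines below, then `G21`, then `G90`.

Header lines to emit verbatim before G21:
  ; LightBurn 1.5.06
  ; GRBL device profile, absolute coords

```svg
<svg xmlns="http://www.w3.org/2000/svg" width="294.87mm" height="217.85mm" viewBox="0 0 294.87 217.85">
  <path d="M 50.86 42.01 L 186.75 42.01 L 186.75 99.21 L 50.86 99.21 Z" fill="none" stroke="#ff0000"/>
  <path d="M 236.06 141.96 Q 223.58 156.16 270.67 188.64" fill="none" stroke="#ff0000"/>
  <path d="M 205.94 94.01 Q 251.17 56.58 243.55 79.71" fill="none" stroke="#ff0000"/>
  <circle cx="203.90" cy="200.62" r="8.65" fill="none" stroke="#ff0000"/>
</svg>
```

Since the viewBox matches the mm dimensions, user units are millimetres directly. The only transform is the Y-flip y_m = 217.85 − y_svg.

Shape 1 is a rectangle drawn with `<path>`. Its stroke #ff0000 means score at S680, F1671. After flipping Y the toolpath is (50.86,175.84) → (186.75,175.84) → (186.75,118.64) → (50.86,118.64) → (50.86,175.84), returning to the start.

Shape 2 is a quadratic bezier drawn with `<path>`. Its stroke #ff0000 means score at S680, F1671. After flipping Y the toolpath is (236.06,75.89) → (233.45,69.48) → (235.61,61.61) → (242.53,52.27) → (254.22,41.47) → (270.67,29.21).

Shape 3 is a quadratic bezier drawn with `<path>`. Its stroke #ff0000 means score at S680, F1671. After flipping Y the toolpath is (205.94,123.84) → (221.92,136.39) → (233.67,144.09) → (241.19,146.95) → (244.48,144.97) → (243.55,138.14).

Shape 4 is a circle drawn with `<circle>`. Its stroke #ff0000 means score at S680, F1671. After flipping Y the toolpath is (212.55,17.23) → (210.90,22.31) → (206.57,25.46) → (201.23,25.46) → (196.90,22.31) → (195.25,17.23) → (196.90,12.15) → (201.23,9.00) → (206.57,9.00) → (210.90,12.15) → (212.55,17.23), returning to the start.

; LightBurn 1.5.06
; GRBL device profile, absolute coords
G21
G90
G0 X50.86 Y175.84
M4 S680
G01 X186.75 Y175.84 F1671
G01 X186.75 Y118.64
G01 X50.86 Y118.64
G01 X50.86 Y175.84
M5
G0 X236.06 Y75.89
M4 S680
G01 X233.45 Y69.48 F1671
G01 X235.61 Y61.61
G01 X242.53 Y52.27
G01 X254.22 Y41.47
G01 X270.67 Y29.21
M5
G0 X205.94 Y123.84
M4 S680
G01 X221.92 Y136.39 F1671
G01 X233.67 Y144.09
G01 X241.19 Y146.95
G01 X244.48 Y144.97
G01 X243.55 Y138.14
M5
G0 X212.55 Y17.23
M4 S680
G01 X210.90 Y22.31 F1671
G01 X206.57 Y25.46
G01 X201.23 Y25.46
G01 X196.90 Y22.31
G01 X195.25 Y17.23
G01 X196.90 Y12.15
G01 X201.23 Y9.00
G01 X206.57 Y9.00
G01 X210.90 Y12.15
G01 X212.55 Y17.23
M5
G0 X0.00 Y0.00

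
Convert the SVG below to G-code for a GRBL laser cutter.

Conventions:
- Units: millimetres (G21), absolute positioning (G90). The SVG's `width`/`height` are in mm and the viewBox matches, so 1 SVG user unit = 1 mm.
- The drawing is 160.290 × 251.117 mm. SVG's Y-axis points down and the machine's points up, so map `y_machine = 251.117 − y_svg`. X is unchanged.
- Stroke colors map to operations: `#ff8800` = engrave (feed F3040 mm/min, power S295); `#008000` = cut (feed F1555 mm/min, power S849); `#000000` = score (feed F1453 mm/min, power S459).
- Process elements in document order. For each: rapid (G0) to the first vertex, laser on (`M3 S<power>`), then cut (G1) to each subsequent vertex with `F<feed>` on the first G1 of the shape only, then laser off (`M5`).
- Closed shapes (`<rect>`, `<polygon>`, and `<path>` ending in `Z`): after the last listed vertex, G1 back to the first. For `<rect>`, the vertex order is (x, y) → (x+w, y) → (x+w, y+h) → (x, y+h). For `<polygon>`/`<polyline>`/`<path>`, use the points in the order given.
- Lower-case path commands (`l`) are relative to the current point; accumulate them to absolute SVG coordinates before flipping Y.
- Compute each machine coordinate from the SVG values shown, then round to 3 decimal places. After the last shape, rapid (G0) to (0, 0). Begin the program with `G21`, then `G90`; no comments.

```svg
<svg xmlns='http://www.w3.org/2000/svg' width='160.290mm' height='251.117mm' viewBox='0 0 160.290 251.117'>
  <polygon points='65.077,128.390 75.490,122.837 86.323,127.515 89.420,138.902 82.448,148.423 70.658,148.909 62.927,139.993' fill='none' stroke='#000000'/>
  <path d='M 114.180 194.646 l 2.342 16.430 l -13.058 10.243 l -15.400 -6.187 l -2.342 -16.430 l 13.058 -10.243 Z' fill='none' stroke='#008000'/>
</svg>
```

G21
G90
G0 X65.077 Y122.727
M3 S459
G1 X75.490 Y128.280 F1453
G1 X86.323 Y123.602
G1 X89.420 Y112.215
G1 X82.448 Y102.694
G1 X70.658 Y102.208
G1 X62.927 Y111.124
G1 X65.077 Y122.727
M5
G0 X114.180 Y56.471
M3 S849
G1 X116.522 Y40.041 F1555
G1 X103.464 Y29.798
G1 X88.064 Y35.985
G1 X85.722 Y52.415
G1 X98.780 Y62.658
G1 X114.180 Y56.471
M5
G0 X0.000 Y0.000

1 u = 1 mm; y_m = 251.117 − y.

[1] `<polygon>` regular polygon, #000000→score S459 F1453: (65.077,122.727) → (75.490,128.280) → (86.323,123.602) → (89.420,112.215) → (82.448,102.694) → (70.658,102.208) → (62.927,111.124) → (65.077,122.727) (closed)

[2] `<path>` regular polygon, #008000→cut S849 F1555: (114.180,56.471) → (116.522,40.041) → (103.464,29.798) → (88.064,35.985) → (85.722,52.415) → (98.780,62.658) → (114.180,56.471) (closed)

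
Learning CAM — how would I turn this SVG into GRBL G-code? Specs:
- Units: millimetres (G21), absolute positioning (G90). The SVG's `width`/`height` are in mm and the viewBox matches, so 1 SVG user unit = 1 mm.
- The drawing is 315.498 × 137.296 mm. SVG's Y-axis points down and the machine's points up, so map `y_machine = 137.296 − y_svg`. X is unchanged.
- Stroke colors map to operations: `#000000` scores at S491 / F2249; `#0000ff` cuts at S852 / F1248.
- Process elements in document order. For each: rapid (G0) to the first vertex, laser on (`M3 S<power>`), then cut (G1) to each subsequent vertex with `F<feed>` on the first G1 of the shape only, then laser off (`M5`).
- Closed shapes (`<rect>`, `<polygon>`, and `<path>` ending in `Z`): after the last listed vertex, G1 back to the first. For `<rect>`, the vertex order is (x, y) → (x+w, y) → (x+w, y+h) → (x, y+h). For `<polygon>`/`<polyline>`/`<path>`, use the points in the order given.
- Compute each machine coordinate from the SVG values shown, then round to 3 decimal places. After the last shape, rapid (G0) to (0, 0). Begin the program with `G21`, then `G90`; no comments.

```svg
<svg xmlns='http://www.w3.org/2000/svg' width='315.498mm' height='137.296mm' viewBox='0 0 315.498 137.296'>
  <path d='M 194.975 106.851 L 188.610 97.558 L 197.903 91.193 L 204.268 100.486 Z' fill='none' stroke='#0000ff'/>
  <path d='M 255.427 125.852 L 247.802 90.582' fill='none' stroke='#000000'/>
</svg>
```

G21
G90
G0 X194.975 Y30.445
M3 S852
G1 X188.610 Y39.738 F1248
G1 X197.903 Y46.103
G1 X204.268 Y36.810
G1 X194.975 Y30.445
M5
G0 X255.427 Y11.444
M3 S491
G1 X247.802 Y46.714 F2249
M5
G0 X0.000 Y0.000

viewBox `0 0 315.498 137.296` with mm width/height → 1 unit = 1 mm. Flip: y_m = 137.296 − y_svg.

**Shape 1** — `<path>` regular polygon, stroke `#0000ff` → cut (S852, F1248). Machine vertices: (194.975,30.445) → (188.610,39.738) → (197.903,46.103) → (204.268,36.810) → (194.975,30.445). Closed: final G1 returns to the first vertex.

**Shape 2** — `<path>` line segment, stroke `#000000` → score (S491, F2249). Machine vertices: (255.427,11.444) → (247.802,46.714). Open path.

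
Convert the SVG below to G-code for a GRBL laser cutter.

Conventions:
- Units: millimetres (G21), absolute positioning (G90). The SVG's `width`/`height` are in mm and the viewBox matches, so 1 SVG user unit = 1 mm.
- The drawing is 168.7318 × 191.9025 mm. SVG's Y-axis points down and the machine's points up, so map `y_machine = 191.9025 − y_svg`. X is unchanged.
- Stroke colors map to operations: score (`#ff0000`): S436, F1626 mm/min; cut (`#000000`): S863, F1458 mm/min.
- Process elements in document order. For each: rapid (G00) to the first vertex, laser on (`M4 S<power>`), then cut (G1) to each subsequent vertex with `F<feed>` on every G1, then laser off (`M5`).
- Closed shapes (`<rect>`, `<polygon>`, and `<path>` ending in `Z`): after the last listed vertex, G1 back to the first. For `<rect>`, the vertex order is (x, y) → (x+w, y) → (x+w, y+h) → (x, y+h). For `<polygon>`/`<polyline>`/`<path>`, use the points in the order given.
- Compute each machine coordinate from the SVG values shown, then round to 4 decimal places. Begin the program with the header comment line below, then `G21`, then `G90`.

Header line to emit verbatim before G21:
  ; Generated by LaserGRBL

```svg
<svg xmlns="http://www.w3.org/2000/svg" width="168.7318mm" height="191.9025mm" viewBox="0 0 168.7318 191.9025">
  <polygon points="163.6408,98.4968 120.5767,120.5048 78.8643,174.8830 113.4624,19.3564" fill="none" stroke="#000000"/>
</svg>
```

1 u = 1 mm; y_m = 191.9025 − y.

[1] `<polygon>` closed polygon, #000000→cut S863 F1458: (163.6408,93.4057) → (120.5767,71.3977) → (78.8643,17.0195) → (113.4624,172.5461) → (163.6408,93.4057) (closed)

; Generated by LaserGRBL
G21
G90
G00 X163.6408 Y93.4057
M4 S863
G1 X120.5767 Y71.3977 F1458
G1 X78.8643 Y17.0195 F1458
G1 X113.4624 Y172.5461 F1458
G1 X163.6408 Y93.4057 F1458
M5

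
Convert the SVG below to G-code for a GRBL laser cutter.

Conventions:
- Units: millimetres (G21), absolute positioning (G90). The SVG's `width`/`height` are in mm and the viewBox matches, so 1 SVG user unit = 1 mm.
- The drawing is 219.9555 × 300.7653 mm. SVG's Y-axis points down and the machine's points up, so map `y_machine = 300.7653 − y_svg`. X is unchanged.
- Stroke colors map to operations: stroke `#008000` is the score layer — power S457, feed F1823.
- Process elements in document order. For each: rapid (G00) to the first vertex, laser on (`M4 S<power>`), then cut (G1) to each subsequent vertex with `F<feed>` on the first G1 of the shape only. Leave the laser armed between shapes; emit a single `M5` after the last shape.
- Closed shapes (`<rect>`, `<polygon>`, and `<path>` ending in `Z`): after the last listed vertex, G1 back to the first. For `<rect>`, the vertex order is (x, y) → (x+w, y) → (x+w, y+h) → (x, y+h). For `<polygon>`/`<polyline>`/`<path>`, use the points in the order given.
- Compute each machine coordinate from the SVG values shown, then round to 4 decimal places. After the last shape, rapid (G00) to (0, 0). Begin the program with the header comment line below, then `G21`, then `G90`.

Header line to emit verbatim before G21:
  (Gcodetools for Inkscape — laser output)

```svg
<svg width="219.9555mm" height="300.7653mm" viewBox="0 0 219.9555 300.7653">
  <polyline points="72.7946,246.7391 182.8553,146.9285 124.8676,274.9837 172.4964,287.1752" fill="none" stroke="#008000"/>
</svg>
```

(Gcodetools for Inkscape — laser output)
G21
G90
G00 X72.7946 Y54.0262
M4 S457
G1 X182.8553 Y153.8368 F1823
G1 X124.8676 Y25.7816
G1 X172.4964 Y13.5901
M5
G00 X0.0000 Y0.0000

1 u = 1 mm; y_m = 300.7653 − y.

[1] `<polyline>` open polyline, #008000→score S457 F1823: (72.7946,54.0262) → (182.8553,153.8368) → (124.8676,25.7816) → (172.4964,13.5901)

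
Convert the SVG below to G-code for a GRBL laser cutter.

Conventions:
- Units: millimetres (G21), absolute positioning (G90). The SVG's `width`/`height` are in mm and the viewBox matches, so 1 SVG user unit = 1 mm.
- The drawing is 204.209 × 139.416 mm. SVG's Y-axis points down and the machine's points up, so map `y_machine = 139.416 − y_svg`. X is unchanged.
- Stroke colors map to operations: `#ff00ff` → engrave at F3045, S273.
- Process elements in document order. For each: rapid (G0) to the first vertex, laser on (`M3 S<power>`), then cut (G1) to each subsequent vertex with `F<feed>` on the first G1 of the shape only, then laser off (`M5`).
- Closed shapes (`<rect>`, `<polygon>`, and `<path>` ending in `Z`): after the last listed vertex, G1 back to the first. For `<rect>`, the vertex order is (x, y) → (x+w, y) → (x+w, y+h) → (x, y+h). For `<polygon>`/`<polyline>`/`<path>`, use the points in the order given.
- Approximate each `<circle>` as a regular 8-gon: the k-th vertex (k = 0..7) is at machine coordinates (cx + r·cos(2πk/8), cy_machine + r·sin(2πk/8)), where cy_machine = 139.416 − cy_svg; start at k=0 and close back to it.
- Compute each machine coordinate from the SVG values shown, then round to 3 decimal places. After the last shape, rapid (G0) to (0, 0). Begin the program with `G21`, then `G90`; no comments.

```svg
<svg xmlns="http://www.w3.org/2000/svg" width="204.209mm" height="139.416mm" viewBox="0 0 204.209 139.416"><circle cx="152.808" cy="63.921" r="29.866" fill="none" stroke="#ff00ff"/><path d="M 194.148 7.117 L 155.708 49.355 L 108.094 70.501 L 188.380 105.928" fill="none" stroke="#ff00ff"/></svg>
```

Since the viewBox matches the mm dimensions, user units are millimetres directly. The only transform is the Y-flip y_m = 139.416 − y_svg.

Shape 1 is a circle drawn with `<circle>`. Its stroke #ff00ff means engrave at S273, F3045. After flipping Y the toolpath is (182.674,75.495) → (173.926,96.613) → (152.808,105.361) → (131.690,96.613) → (122.942,75.495) → (131.690,54.377) → (152.808,45.629) → (173.926,54.377) → (182.674,75.495), returning to the start.

Shape 2 is a open polyline drawn with `<path>`. Its stroke #ff00ff means engrave at S273, F3045. After flipping Y the toolpath is (194.148,132.299) → (155.708,90.061) → (108.094,68.915) → (188.380,33.488).

G21
G90
G0 X182.674 Y75.495
M3 S273
G1 X173.926 Y96.613 F3045
G1 X152.808 Y105.361
G1 X131.690 Y96.613
G1 X122.942 Y75.495
G1 X131.690 Y54.377
G1 X152.808 Y45.629
G1 X173.926 Y54.377
G1 X182.674 Y75.495
M5
G0 X194.148 Y132.299
M3 S273
G1 X155.708 Y90.061 F3045
G1 X108.094 Y68.915
G1 X188.380 Y33.488
M5
G0 X0.000 Y0.000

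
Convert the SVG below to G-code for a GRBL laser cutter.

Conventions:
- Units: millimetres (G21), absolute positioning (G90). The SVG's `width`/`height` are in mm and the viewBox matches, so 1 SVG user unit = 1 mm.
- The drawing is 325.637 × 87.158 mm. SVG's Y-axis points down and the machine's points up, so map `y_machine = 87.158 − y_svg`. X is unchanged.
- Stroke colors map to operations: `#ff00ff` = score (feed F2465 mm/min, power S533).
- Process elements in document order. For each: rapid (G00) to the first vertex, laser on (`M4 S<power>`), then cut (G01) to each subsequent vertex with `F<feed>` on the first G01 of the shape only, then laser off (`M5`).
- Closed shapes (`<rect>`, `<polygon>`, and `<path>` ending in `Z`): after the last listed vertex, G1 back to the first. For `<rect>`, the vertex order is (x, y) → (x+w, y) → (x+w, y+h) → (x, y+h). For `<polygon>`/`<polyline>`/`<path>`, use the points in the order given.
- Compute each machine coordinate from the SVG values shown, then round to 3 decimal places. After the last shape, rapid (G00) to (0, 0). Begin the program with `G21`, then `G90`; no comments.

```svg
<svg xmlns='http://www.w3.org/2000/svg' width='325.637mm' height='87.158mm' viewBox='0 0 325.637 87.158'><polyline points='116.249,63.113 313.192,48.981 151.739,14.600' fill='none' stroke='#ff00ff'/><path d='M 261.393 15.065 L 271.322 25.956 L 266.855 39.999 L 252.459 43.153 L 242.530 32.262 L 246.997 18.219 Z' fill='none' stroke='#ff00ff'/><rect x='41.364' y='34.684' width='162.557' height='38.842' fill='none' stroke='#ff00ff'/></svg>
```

viewBox `0 0 325.637 87.158` with mm width/height → 1 unit = 1 mm. Flip: y_m = 87.158 − y_svg.

**Shape 1** — `<polyline>` open polyline, stroke `#ff00ff` → score (S533, F2465). Machine vertices: (116.249,24.045) → (313.192,38.177) → (151.739,72.558). Open path.

**Shape 2** — `<path>` regular polygon, stroke `#ff00ff` → score (S533, F2465). Machine vertices: (261.393,72.093) → (271.322,61.202) → (266.855,47.159) → (252.459,44.005) → (242.530,54.896) → (246.997,68.939) → (261.393,72.093). Closed: final G1 returns to the first vertex.

**Shape 3** — `<rect>` rectangle, stroke `#ff00ff` → score (S533, F2465). Machine vertices: (41.364,52.474) → (203.921,52.474) → (203.921,13.632) → (41.364,13.632) → (41.364,52.474). Closed: final G1 returns to the first vertex.

G21
G90
G00 X116.249 Y24.045
M4 S533
G01 X313.192 Y38.177 F2465
G01 X151.739 Y72.558
M5
G00 X261.393 Y72.093
M4 S533
G01 X271.322 Y61.202 F2465
G01 X266.855 Y47.159
G01 X252.459 Y44.005
G01 X242.530 Y54.896
G01 X246.997 Y68.939
G01 X261.393 Y72.093
M5
G00 X41.364 Y52.474
M4 S533
G01 X203.921 Y52.474 F2465
G01 X203.921 Y13.632
G01 X41.364 Y13.632
G01 X41.364 Y52.474
M5
G00 X0.000 Y0.000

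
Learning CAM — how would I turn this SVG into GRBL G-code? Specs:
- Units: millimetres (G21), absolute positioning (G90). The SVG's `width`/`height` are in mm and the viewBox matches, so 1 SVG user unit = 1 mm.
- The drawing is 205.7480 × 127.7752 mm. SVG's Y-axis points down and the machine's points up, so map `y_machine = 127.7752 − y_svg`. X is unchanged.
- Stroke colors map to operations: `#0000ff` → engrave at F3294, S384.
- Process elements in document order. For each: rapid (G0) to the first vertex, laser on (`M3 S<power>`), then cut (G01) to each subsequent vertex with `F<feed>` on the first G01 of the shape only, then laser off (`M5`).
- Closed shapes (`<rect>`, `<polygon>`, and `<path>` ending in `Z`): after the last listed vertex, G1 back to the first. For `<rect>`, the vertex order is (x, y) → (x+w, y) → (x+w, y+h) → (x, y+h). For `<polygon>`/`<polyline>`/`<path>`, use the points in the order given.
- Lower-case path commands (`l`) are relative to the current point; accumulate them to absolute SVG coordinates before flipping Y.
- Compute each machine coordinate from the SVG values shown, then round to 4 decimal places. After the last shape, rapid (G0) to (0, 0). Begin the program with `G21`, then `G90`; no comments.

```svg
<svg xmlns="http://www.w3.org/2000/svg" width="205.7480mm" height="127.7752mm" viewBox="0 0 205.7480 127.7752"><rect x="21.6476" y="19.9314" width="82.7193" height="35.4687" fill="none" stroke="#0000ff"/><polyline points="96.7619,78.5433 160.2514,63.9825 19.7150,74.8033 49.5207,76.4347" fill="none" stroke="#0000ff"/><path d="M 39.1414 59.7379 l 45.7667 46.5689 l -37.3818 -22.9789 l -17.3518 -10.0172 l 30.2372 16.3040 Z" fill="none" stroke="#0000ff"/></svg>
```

1 u = 1 mm; y_m = 127.7752 − y.

[1] `<rect>` rectangle, #0000ff→engrave S384 F3294: (21.6476,107.8438) → (104.3669,107.8438) → (104.3669,72.3751) → (21.6476,72.3751) → (21.6476,107.8438) (closed)

[2] `<polyline>` open polyline, #0000ff→engrave S384 F3294: (96.7619,49.2319) → (160.2514,63.7927) → (19.7150,52.9719) → (49.5207,51.3405)

[3] `<path>` closed polygon, #0000ff→engrave S384 F3294: (39.1414,68.0373) → (84.9081,21.4684) → (47.5263,44.4473) → (30.1745,54.4645) → (60.4117,38.1605) → (39.1414,68.0373) (closed)

G21
G90
G0 X21.6476 Y107.8438
M3 S384
G01 X104.3669 Y107.8438 F3294
G01 X104.3669 Y72.3751
G01 X21.6476 Y72.3751
G01 X21.6476 Y107.8438
M5
G0 X96.7619 Y49.2319
M3 S384
G01 X160.2514 Y63.7927 F3294
G01 X19.7150 Y52.9719
G01 X49.5207 Y51.3405
M5
G0 X39.1414 Y68.0373
M3 S384
G01 X84.9081 Y21.4684 F3294
G01 X47.5263 Y44.4473
G01 X30.1745 Y54.4645
G01 X60.4117 Y38.1605
G01 X39.1414 Y68.0373
M5
G0 X0.0000 Y0.0000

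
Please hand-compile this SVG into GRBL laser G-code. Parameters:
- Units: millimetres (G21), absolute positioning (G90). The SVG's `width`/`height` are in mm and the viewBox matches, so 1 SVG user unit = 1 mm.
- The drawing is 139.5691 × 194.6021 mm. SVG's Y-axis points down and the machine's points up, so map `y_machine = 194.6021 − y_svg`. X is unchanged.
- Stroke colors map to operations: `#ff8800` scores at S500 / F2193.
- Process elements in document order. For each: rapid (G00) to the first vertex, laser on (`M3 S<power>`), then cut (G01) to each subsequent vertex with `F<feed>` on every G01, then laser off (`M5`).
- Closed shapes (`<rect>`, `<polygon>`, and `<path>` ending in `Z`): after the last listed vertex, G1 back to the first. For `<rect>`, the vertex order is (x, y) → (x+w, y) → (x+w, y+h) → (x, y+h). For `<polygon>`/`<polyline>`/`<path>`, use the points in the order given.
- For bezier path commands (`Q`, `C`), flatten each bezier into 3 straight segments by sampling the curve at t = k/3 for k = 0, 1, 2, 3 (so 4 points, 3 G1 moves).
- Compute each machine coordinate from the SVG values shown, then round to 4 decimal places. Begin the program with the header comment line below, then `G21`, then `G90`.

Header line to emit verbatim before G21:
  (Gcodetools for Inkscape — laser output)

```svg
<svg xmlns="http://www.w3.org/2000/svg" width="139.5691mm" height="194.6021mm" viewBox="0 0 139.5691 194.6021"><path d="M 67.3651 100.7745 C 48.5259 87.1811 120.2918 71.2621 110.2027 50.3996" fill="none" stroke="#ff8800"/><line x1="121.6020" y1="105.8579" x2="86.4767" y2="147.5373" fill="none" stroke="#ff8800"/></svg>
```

(Gcodetools for Inkscape — laser output)
G21
G90
G00 X67.3651 Y93.8276
M3 S500
G01 X72.3402 Y108.2932 F2193
G01 X99.3942 Y124.8909 F2193
G01 X110.2027 Y144.2025 F2193
M5
G00 X121.6020 Y88.7442
M3 S500
G01 X86.4767 Y47.0648 F2193
M5

1 u = 1 mm; y_m = 194.6021 − y.

[1] `<path>` cubic bezier, #ff8800→score S500 F2193: (67.3651,93.8276) → (72.3402,108.2932) → (99.3942,124.8909) → (110.2027,144.2025)

[2] `<line>` line segment, #ff8800→score S500 F2193: (121.6020,88.7442) → (86.4767,47.0648)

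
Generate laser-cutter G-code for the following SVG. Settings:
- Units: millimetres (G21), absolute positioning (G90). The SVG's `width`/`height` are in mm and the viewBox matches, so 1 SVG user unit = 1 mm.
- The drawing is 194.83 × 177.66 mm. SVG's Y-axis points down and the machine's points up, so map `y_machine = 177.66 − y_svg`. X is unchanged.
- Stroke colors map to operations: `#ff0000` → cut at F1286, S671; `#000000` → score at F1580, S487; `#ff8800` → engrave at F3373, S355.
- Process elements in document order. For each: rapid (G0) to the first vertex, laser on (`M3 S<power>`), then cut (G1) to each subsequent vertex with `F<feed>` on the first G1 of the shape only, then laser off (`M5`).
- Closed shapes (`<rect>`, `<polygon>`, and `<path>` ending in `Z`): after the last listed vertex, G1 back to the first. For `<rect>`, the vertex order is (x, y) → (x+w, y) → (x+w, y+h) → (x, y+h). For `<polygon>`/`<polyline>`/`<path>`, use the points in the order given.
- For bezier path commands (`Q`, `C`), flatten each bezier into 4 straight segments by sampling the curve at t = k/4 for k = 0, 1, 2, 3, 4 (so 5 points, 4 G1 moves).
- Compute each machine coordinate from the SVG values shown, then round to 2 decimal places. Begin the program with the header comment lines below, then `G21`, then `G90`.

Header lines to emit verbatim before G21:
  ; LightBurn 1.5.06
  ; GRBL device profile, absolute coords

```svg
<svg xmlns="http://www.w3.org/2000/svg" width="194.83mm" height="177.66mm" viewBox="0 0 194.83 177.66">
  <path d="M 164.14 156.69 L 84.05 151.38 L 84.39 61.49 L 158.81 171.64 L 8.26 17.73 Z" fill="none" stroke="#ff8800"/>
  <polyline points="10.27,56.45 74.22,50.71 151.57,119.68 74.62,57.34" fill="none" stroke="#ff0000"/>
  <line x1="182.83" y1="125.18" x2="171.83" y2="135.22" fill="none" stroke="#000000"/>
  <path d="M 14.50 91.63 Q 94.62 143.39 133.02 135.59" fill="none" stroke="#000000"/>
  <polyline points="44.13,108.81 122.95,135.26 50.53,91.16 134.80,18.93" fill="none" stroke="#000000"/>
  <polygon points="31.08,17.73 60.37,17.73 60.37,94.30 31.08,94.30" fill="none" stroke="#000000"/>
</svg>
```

viewBox `0 0 194.83 177.66` with mm width/height → 1 unit = 1 mm. Flip: y_m = 177.66 − y_svg.

**Shape 1** — `<path>` closed polygon, stroke `#ff8800` → engrave (S355, F3373). Machine vertices: (164.14,20.97) → (84.05,26.28) → (84.39,116.17) → (158.81,6.02) → (8.26,159.93) → (164.14,20.97). Closed: final G1 returns to the first vertex.

**Shape 2** — `<polyline>` open polyline, stroke `#ff0000` → cut (S671, F1286). Machine vertices: (10.27,121.21) → (74.22,126.95) → (151.57,57.98) → (74.62,120.32). Open path.

**Shape 3** — `<line>` line segment, stroke `#000000` → score (S487, F1580). Machine vertices: (182.83,52.48) → (171.83,42.44). Open path.

**Shape 4** — `<path>` quadratic bezier, stroke `#000000` → score (S487, F1580). Control points (SVG): P0=(14.50,91.63), P1=(94.62,143.39), P2=(133.02,135.59); sampled at t=k/4. Machine vertices: (14.50,86.03) → (51.95,63.87) → (84.19,49.16) → (111.21,41.89) → (133.02,42.07). Open path.

**Shape 5** — `<polyline>` open polyline, stroke `#000000` → score (S487, F1580). Machine vertices: (44.13,68.85) → (122.95,42.40) → (50.53,86.50) → (134.80,158.73). Open path.

**Shape 6** — `<polygon>` rectangle, stroke `#000000` → score (S487, F1580). Machine vertices: (31.08,159.93) → (60.37,159.93) → (60.37,83.36) → (31.08,83.36) → (31.08,159.93). Closed: final G1 returns to the first vertex.

; LightBurn 1.5.06
; GRBL device profile, absolute coords
G21
G90
G0 X164.14 Y20.97
M3 S355
G1 X84.05 Y26.28 F3373
G1 X84.39 Y116.17
G1 X158.81 Y6.02
G1 X8.26 Y159.93
G1 X164.14 Y20.97
M5
G0 X10.27 Y121.21
M3 S671
G1 X74.22 Y126.95 F1286
G1 X151.57 Y57.98
G1 X74.62 Y120.32
M5
G0 X182.83 Y52.48
M3 S487
G1 X171.83 Y42.44 F1580
M5
G0 X14.50 Y86.03
M3 S487
G1 X51.95 Y63.87 F1580
G1 X84.19 Y49.16
G1 X111.21 Y41.89
G1 X133.02 Y42.07
M5
G0 X44.13 Y68.85
M3 S487
G1 X122.95 Y42.40 F1580
G1 X50.53 Y86.50
G1 X134.80 Y158.73
M5
G0 X31.08 Y159.93
M3 S487
G1 X60.37 Y159.93 F1580
G1 X60.37 Y83.36
G1 X31.08 Y83.36
G1 X31.08 Y159.93
M5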